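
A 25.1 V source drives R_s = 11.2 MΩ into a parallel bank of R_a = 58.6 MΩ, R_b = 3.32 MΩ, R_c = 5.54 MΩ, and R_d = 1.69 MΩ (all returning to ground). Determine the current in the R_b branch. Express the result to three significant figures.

Parallel bank: R_p = 1/(1/58.6 + 1/3.32 + 1/5.54 + 1/1.69) = 0.9170 MΩ.
Node voltage V_A = V_s · R_p/(R_s + R_p) = 25.1 × 0.07568 = 1.900 V.
I(R_b) = V_A / R_b = 1.900/3.32 = 0.5722 µA.

I ≈ 0.572 µA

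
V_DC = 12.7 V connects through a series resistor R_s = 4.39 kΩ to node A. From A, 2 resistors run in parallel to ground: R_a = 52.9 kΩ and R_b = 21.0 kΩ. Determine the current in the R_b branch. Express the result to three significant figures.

Parallel bank: R_p = 1/(1/52.9 + 1/21.0) = 15.03 kΩ.
V_A = 12.7 × 15.03/19.42 = 9.829 V.
Branch current I = V_A/R_b = 9.829/21.0 = 0.4681 mA.
(Equivalently: I_total = 0.6539 mA, then current-divider fraction G_k/ΣG = 0.7158.)

I ≈ 0.468 mA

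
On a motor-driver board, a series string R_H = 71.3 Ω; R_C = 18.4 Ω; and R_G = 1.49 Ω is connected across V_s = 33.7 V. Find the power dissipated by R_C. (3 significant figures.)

P ≈ 2.51 W

Series current I = V_s/ΣR = 33.7/91.19 = 0.3696 A.
P(R_C) = I²·R_C = (0.3696)² × 18.4 = 2.513 W.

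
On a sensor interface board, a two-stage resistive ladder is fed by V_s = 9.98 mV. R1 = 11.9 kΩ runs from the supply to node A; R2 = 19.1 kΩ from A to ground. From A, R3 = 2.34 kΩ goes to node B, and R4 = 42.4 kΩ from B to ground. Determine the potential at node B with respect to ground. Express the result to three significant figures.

V_B ≈ 5.01 mV

Node A sees R2 in parallel with the series input of stage 2, R3 + R4 = 44.74 kΩ.
Effective lower resistance at A: R2 ‖ 44.74 = 13.39 kΩ.
V_A = 9.98 × 13.39/(11.9 + 13.39) = 5.283 mV.
Then the unloaded second divider: V_B = V_A × R4/(R3+R4) = 5.283 × 0.9477 = 5.007 mV.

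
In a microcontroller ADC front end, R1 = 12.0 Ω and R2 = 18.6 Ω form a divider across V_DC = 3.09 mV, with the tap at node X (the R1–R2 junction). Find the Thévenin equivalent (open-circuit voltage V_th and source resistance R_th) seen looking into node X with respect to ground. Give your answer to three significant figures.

V_th ≈ 1.88 mV, R_th ≈ 7.29 Ω

Open-circuit (no load on X): V_th = V_DC · R2/(R1 + R2) = 3.09 × 18.6/(12.00 + 18.6) = 1.878 mV.
Looking into X with the source shorted: R_th = R1·R2/(R1+R2) = 12.00 × 18.6/30.60 = 7.294 Ω.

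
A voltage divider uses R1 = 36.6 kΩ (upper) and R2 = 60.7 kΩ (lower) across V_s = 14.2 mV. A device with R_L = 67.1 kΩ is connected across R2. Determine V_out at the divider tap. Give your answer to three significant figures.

V_out ≈ 6.61 mV

R2 ‖ R_L = (60.7 × 67.1)/(60.7 + 67.1) = 31.87 kΩ.
Now apply the divider: V_out = 14.2 × 0.4655 = 6.610 mV.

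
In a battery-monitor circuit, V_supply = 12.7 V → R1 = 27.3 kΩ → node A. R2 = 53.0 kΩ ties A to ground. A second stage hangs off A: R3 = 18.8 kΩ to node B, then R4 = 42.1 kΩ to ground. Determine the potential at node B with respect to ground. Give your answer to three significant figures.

V_B ≈ 4.47 V

Node A sees R2 in parallel with the series input of stage 2, R3 + R4 = 60.90 kΩ.
R2 ‖ (R3+R4) = 28.34 kΩ.
So V_A = 12.7 × 0.5093 = 6.468 V.
V_B = V_A × 0.6913 = 4.472 V.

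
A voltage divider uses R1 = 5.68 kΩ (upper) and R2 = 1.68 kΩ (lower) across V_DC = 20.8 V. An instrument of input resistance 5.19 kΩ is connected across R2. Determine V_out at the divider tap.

R2 ‖ R_L = (1.68 × 5.19)/(1.68 + 5.19) = 1.269 kΩ.
Now apply the divider: V_out = 20.8 × 0.1826 = 3.799 V.

V_out ≈ 3.80 V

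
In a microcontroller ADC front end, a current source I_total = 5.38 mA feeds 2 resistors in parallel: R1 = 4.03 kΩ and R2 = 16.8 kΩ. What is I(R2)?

With just two branches, the current splits inversely with resistance.
So I = 5.38 × 4.03/20.83 = 1.041 mA.

I ≈ 1.04 mA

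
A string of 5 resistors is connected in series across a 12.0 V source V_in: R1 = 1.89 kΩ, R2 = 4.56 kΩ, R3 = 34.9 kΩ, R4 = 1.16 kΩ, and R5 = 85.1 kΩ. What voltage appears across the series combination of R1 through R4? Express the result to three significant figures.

V ≈ 4.00 V

Series total: ΣR = 1.89 + 4.56 + 34.9 + 1.16 + 85.1 = 127.6 kΩ.
R_{R1..R4} = 1.89 + 4.56 + 34.9 + 1.16 = 42.51 kΩ.
By the voltage-divider rule, V = 12.0 × 42.51/127.6 = 3.997 V.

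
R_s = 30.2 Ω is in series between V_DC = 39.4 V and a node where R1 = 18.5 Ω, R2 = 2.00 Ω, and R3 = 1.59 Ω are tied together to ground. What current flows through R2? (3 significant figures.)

I ≈ 0.536 A

Parallel bank: R_p = 1/(1/18.5 + 1/2.00 + 1/1.59) = 0.8453 Ω.
V_A by voltage divider: V_A = 39.4 × 0.8453/(30.2 + 0.8453) = 1.073 V.
Branch current I = V_A/R2 = 1.073/2.00 = 0.5364 A.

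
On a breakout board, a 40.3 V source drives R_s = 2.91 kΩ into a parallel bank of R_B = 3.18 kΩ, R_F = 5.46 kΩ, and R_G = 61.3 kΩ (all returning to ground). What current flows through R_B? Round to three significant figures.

I ≈ 5.08 mA

Parallel bank: R_p = 1/(1/3.18 + 1/5.46 + 1/61.3) = 1.946 kΩ.
Node voltage V_A = V_s · R_p/(R_s + R_p) = 40.3 × 0.4007 = 16.15 V.
Branch current I = V_A/R_B = 16.15/3.18 = 5.078 mA.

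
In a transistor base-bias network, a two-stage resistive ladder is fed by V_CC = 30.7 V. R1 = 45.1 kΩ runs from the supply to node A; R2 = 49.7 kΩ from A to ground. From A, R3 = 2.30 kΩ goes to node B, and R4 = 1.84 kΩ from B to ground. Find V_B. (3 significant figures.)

Looking into the second stage from A: R3 + R4 = 4.140 kΩ appears in parallel with R2.
R2 ‖ (R3+R4) = 3.822 kΩ.
So V_A = 30.7 × 0.07812 = 2.398 V.
V_B = V_A × 0.4444 = 1.066 V.

V_B ≈ 1.07 V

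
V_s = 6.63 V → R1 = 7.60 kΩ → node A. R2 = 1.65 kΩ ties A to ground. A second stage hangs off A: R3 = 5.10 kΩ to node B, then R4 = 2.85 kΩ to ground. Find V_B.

V_B ≈ 0.362 V

The second stage (R3 + R4 = 7.950 kΩ) loads node A in parallel with R2.
Effective lower resistance at A: R2 ‖ 7.950 = 1.366 kΩ.
So V_A = 6.63 × 0.1524 = 1.010 V.
Stage 2 is unloaded, so V_B = V_A · R4/(R3+R4) = 1.010 × 2.85/7.950 = 0.3622 V.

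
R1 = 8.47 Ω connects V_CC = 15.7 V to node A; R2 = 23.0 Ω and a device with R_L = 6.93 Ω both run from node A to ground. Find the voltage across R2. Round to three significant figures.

The load sits in parallel with R2, giving an effective lower resistance R2' = R2·R_L/(R2+R_L) = 5.325 Ω.
Now apply the divider: V_out = 15.7 × 0.3860 = 6.061 V.

V_out ≈ 6.06 V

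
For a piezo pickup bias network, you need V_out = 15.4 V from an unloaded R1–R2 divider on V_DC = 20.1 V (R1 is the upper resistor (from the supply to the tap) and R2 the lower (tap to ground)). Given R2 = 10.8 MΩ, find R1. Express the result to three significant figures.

The divider ratio is R2/(R1+R2) = 15.4/20.1 = 0.7662.
R1 = R2·(1/k − 1) = 10.8 × 0.3052 = 3.296 MΩ.

R1 ≈ 3.30 MΩ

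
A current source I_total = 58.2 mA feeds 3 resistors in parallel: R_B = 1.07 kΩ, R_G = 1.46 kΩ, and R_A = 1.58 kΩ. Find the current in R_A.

ΣG = 1/1.07 + 1/1.46 + 1/1.58 = 2.252.
Current divider: I(R_A) = I_total · G_k/ΣG = 58.2 × (0.6329/2.252) = 58.2 × 0.2810 = 16.35 mA.

I ≈ 16.4 mA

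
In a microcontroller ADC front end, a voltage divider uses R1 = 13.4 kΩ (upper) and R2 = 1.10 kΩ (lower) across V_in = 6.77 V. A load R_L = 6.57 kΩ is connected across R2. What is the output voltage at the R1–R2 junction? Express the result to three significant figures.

V_out ≈ 0.445 V

First combine the lower leg with the load: R2 ‖ R_L = 0.9422 kΩ.
Then V_out = V_in · R2'/(R1 + R2') = 6.77 × 0.9422/14.34 = 0.4448 V.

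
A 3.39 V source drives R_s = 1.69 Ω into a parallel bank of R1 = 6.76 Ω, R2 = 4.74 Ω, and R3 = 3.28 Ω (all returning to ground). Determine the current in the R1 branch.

Combine the parallel branches: R_p = (1/6.76 + 1/4.74 + 1/3.28)⁻¹ = 1.507 Ω.
Node voltage V_A = V_CC · R_p/(R_s + R_p) = 3.39 × 0.4713 = 1.598 V.
I(R1) = V_A / R1 = 1.598/6.76 = 0.2363 A.

I ≈ 0.236 A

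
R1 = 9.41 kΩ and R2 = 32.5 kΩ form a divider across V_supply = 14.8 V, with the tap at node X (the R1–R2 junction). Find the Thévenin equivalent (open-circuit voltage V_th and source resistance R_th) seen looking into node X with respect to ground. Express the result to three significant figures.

Open-circuit (no load on X): V_th = V_supply · R2/(R1 + R2) = 14.8 × 32.5/(9.410 + 32.5) = 11.48 V.
Zeroing V_supply shorts the top of R1 to ground, so R_th = R1 ‖ R2 = 7.297 kΩ.

V_th ≈ 11.5 V, R_th ≈ 7.30 kΩ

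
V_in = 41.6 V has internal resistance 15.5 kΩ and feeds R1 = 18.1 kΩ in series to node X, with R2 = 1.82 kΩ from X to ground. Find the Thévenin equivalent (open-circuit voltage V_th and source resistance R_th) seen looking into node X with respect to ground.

R1' = 15.5 + 18.1 = 33.60 kΩ (source resistance + R1).
V_th is the unloaded tap voltage: V_in · R2/(R1'+R2) = 41.6 × 0.05138 = 2.138 V.
With V_in suppressed (replaced by a short), R_th = R1' ‖ R2 = (33.60 × 1.82)/(33.60 + 1.82) = 1.726 kΩ.

V_th ≈ 2.14 V, R_th ≈ 1.73 kΩ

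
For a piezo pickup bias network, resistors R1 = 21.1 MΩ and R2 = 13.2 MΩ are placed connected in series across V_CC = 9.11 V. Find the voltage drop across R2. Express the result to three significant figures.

V ≈ 3.51 V

ΣR = 21.1 + 13.2 = 34.30 MΩ.
By the voltage-divider rule, V = 9.11 × 13.20/34.30 = 3.506 V.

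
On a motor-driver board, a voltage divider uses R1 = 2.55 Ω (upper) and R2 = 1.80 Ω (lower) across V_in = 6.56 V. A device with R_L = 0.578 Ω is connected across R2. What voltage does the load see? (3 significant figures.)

The load sits in parallel with R2, giving an effective lower resistance R2' = R2·R_L/(R2+R_L) = 0.4375 Ω.
Now apply the divider: V_out = 6.56 × 0.1464 = 0.9607 V.
(Unloaded it would be 2.71 V; the load pulls it down.)

V_out ≈ 0.961 V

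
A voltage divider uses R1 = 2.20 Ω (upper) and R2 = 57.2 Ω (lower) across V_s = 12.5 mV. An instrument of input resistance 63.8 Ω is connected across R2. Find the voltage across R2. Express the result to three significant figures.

The load sits in parallel with R2, giving an effective lower resistance R2' = R2·R_L/(R2+R_L) = 30.16 Ω.
Now apply the divider: V_out = 12.5 × 0.9320 = 11.65 mV.

V_out ≈ 11.7 mV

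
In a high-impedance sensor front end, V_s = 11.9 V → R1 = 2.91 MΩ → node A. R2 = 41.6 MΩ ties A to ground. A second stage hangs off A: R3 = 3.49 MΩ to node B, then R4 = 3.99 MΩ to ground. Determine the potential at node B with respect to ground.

The second stage (R3 + R4 = 7.480 MΩ) loads node A in parallel with R2.
Effective lower resistance at A: R2 ‖ 7.480 = 6.340 MΩ.
V_A = 11.9 × 6.340/(2.91 + 6.340) = 8.156 V.
Stage 2 is unloaded, so V_B = V_A · R4/(R3+R4) = 8.156 × 3.99/7.480 = 4.351 V.

V_B ≈ 4.35 V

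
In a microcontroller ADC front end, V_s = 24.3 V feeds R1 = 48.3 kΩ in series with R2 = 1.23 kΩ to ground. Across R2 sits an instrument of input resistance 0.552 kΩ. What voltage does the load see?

The load sits in parallel with R2, giving an effective lower resistance R2' = R2·R_L/(R2+R_L) = 0.3810 kΩ.
Then V_out = V_s · R2'/(R1 + R2') = 24.3 × 0.3810/48.68 = 0.1902 V.
(Unloaded it would be 0.603 V; the load pulls it down.)

V_out ≈ 0.190 V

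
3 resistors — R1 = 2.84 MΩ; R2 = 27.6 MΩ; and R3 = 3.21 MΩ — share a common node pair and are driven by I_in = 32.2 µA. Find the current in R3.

I ≈ 14.3 µA

ΣG = 1/2.84 + 1/27.6 + 1/3.21 = 0.6999.
Current divider: I(R3) = I_in · G_k/ΣG = 32.2 × (0.3115/0.6999) = 32.2 × 0.4451 = 14.33 µA.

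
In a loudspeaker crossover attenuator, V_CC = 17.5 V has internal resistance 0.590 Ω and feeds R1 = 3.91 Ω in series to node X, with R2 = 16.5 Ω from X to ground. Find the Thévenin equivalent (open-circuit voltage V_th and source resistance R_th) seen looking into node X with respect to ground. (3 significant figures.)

V_th ≈ 13.8 V, R_th ≈ 3.54 Ω

R1' = 0.590 + 3.91 = 4.500 Ω (source resistance + R1).
Open-circuit (no load on X): V_th = V_CC · R2/(R1' + R2) = 17.5 × 16.5/(4.500 + 16.5) = 13.75 V.
With V_CC suppressed (replaced by a short), R_th = R1' ‖ R2 = (4.500 × 16.5)/(4.500 + 16.5) = 3.536 Ω.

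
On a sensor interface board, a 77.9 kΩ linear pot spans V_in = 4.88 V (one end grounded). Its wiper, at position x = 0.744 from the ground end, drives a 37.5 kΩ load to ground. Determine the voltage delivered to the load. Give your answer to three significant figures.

V_out ≈ 2.60 V

The pot divides into 19.94 kΩ above the wiper and 57.96 kΩ below.
R_L loads the lower segment: effective lower R = 22.77 kΩ.
Loaded-divider output: V_out = 4.88 × 0.5331 = 2.601 V.
(Unloaded: V_out = x·V_in = 3.63 V.)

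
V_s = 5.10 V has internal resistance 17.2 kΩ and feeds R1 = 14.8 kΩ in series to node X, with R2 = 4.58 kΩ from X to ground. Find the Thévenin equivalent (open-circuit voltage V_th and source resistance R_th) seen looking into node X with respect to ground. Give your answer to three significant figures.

R1' = 17.2 + 14.8 = 32.00 kΩ (source resistance + R1).
V_th is the unloaded tap voltage: V_s · R2/(R1'+R2) = 5.10 × 0.1252 = 0.6385 V.
Zeroing V_s shorts the top of R1' to ground, so R_th = R1' ‖ R2 = 4.007 kΩ.

V_th ≈ 0.639 V, R_th ≈ 4.01 kΩ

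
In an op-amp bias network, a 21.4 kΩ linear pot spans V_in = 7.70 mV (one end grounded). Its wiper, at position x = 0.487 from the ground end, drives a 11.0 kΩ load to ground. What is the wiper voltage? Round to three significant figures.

Lower segment x·R_p = 10.42 kΩ; upper segment (1−x)·R_p = 10.98 kΩ.
(x·R_p) ‖ R_L = 5.352 kΩ.
Loaded-divider output: V_out = 7.70 × 0.3277 = 2.523 mV.
(Unloaded: V_out = x·V_in = 3.75 mV.)

V_out ≈ 2.52 mV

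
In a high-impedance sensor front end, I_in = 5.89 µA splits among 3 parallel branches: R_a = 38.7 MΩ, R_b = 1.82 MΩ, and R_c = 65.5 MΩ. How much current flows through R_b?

I ≈ 5.48 µA

ΣG = 1/38.7 + 1/1.82 + 1/65.5 = 0.5906.
R_b takes the fraction G_k/ΣG = 0.5495/0.5906 = 0.9304, so I = 5.89 × 0.9304 = 5.480 µA.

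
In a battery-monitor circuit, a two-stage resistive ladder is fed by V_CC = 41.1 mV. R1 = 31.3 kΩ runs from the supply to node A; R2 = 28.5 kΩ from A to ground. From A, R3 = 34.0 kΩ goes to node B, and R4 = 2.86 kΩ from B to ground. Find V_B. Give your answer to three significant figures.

The second stage (R3 + R4 = 36.86 kΩ) loads node A in parallel with R2.
Effective lower resistance at A: R2 ‖ 36.86 = 16.07 kΩ.
So V_A = 41.1 × 0.3393 = 13.94 mV.
V_B = V_A × 0.07759 = 1.082 mV.

V_B ≈ 1.08 mV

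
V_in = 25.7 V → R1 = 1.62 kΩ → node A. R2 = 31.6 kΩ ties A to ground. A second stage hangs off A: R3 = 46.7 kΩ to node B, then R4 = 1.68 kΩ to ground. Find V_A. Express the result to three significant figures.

The second stage (R3 + R4 = 48.38 kΩ) loads node A in parallel with R2.
Effective lower resistance at A: R2 ‖ 48.38 = 19.11 kΩ.
First divider: V_A = V_in · 19.11/(1.62 + 19.11) = 23.69 V.

V_A ≈ 23.7 V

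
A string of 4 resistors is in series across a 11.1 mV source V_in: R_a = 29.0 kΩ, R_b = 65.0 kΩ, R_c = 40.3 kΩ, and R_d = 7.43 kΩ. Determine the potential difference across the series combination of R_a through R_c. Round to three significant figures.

ΣR = 29.0 + 65.0 + 40.3 + 7.43 = 141.7 kΩ.
R_{R_a..R_c} = 29.0 + 65.0 + 40.3 = 134.3 kΩ.
V = V_in · R/ΣR = 11.1 × 0.9476 = 10.52 mV.

V ≈ 10.5 mV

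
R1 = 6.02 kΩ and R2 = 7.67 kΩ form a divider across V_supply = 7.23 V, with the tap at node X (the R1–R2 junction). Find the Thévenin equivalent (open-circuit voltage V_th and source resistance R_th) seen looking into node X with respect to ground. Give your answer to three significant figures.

Open-circuit (no load on X): V_th = V_supply · R2/(R1 + R2) = 7.23 × 7.67/(6.020 + 7.67) = 4.051 V.
Zeroing V_supply shorts the top of R1 to ground, so R_th = R1 ‖ R2 = 3.373 kΩ.

V_th ≈ 4.05 V, R_th ≈ 3.37 kΩ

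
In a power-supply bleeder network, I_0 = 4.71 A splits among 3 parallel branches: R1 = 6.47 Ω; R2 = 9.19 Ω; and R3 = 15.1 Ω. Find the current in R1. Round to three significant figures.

I ≈ 2.21 A

ΣG = 1/6.47 + 1/9.19 + 1/15.1 = 0.3296.
Current divider: I(R1) = I_0 · G_k/ΣG = 4.71 × (0.1546/0.3296) = 4.71 × 0.4689 = 2.209 A.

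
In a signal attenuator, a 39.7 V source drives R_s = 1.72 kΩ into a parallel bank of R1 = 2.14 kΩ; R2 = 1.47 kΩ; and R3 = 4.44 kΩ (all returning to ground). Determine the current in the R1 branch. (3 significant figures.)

I ≈ 5.52 mA

Equivalent of the parallel group: R_p = 0.7284 kΩ.
Node voltage V_A = V_supply · R_p/(R_s + R_p) = 39.7 × 0.2975 = 11.81 V.
Branch current I = V_A/R1 = 11.81/2.14 = 5.519 mA.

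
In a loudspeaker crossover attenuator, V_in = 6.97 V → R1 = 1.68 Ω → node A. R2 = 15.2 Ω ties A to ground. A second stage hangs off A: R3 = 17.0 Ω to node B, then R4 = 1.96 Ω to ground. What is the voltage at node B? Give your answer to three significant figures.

V_B ≈ 0.601 V

Node A sees R2 in parallel with the series input of stage 2, R3 + R4 = 18.96 Ω.
R2 ‖ (R3+R4) = 8.437 Ω.
So V_A = 6.97 × 0.8339 = 5.813 V.
Then the unloaded second divider: V_B = V_A × R4/(R3+R4) = 5.813 × 0.1034 = 0.6009 V.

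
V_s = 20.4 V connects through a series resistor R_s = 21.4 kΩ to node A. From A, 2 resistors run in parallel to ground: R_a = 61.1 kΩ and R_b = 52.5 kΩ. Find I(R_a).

I ≈ 0.190 mA

Combine the parallel branches: R_p = (1/61.1 + 1/52.5)⁻¹ = 28.24 kΩ.
V_A by voltage divider: V_A = 20.4 × 28.24/(21.4 + 28.24) = 11.60 V.
Branch current I = V_A/R_a = 11.60/61.1 = 0.1899 mA.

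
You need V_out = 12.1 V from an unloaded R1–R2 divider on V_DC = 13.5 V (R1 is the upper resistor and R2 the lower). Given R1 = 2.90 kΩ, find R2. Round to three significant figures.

The divider ratio is R2/(R1+R2) = 12.1/13.5 = 0.8963.
R2 = R1 · 0.8963/(1 − 0.8963) = 25.06 kΩ.

R2 ≈ 25.1 kΩ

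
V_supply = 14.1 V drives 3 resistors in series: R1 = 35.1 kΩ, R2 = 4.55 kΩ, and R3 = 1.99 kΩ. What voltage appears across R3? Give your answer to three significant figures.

ΣR = 35.1 + 4.55 + 1.99 = 41.64 kΩ.
V = V_supply · R/ΣR = 14.1 × 0.04779 = 0.6738 V.

V ≈ 0.674 V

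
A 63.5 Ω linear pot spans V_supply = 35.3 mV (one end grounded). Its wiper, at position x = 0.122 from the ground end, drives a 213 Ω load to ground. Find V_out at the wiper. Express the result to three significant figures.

V_out ≈ 4.17 mV

The pot divides into 55.75 Ω above the wiper and 7.747 Ω below.
R_L loads the lower segment: effective lower R = 7.475 Ω.
Then V_out = V_supply · 7.475/(55.75 + 7.475) = 4.173 mV.
(Unloaded: V_out = x·V_supply = 4.31 mV.)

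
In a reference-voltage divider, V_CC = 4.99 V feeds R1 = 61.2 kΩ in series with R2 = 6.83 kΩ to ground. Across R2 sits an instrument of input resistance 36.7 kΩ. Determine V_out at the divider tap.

R2 ‖ R_L = (6.83 × 36.7)/(6.83 + 36.7) = 5.758 kΩ.
Now apply the divider: V_out = 4.99 × 0.08600 = 0.4291 V.

V_out ≈ 0.429 V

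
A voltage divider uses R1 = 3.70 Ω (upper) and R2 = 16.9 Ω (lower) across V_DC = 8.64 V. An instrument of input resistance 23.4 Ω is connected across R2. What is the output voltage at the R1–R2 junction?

V_out ≈ 6.27 V

R2 ‖ R_L = (16.9 × 23.4)/(16.9 + 23.4) = 9.813 Ω.
Now apply the divider: V_out = 8.64 × 0.7262 = 6.274 V.
(Unloaded it would be 7.09 V; the load pulls it down.)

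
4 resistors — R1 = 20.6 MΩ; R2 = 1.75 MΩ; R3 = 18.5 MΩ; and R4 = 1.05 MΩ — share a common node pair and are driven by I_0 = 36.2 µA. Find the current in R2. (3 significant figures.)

Total conductance ΣG = 1/20.6 + 1/1.75 + 1/18.5 + 1/1.05 = 1.626 (units of 1/MΩ).
Current divider: I(R2) = I_0 · G_k/ΣG = 36.2 × (0.5714/1.626) = 36.2 × 0.3513 = 12.72 µA.

I ≈ 12.7 µA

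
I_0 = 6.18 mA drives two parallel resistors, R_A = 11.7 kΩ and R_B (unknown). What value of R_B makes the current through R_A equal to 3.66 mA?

R_B ≈ 17.0 kΩ

The fraction through R_A equals R_B/(R_A+R_B).
With f = 0.5922, R_B = R_A · f/(1−f) = 11.7 × 1.452 = 16.99 kΩ.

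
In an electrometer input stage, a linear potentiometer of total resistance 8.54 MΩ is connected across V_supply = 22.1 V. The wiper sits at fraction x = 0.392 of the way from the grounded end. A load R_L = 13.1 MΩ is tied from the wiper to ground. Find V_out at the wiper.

V_out ≈ 7.50 V

The pot divides into 5.192 MΩ above the wiper and 3.348 MΩ below.
Lower segment in parallel with the load: 3.348 ‖ 13.1 = 2.666 MΩ.
V_out = 22.1 × 2.666/(5.192 + 2.666) = 7.498 V.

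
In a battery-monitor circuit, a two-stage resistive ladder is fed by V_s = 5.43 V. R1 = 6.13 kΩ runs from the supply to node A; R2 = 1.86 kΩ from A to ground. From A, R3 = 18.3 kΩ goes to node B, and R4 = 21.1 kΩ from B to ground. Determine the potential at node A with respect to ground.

V_A ≈ 1.22 V

Looking into the second stage from A: R3 + R4 = 39.40 kΩ appears in parallel with R2.
R2 ‖ (R3+R4) = 1.776 kΩ.
V_A = 5.43 × 1.776/(6.13 + 1.776) = 1.220 V.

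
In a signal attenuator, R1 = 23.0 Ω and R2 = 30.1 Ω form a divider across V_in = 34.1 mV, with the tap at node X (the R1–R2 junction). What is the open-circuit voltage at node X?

V_th is the unloaded tap voltage: V_in · R2/(R1+R2) = 34.1 × 0.5669 = 19.33 mV.

V_th ≈ 19.3 mV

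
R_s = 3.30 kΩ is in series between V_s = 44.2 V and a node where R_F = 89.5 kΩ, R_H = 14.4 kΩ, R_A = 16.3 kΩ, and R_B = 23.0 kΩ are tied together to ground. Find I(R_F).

I ≈ 0.306 mA

Combine the parallel branches: R_p = (1/89.5 + 1/14.4 + 1/16.3 + 1/23.0)⁻¹ = 5.392 kΩ.
Node voltage V_A = V_s · R_p/(R_s + R_p) = 44.2 × 0.6204 = 27.42 V.
Branch current I = V_A/R_F = 27.42/89.5 = 0.3064 mA.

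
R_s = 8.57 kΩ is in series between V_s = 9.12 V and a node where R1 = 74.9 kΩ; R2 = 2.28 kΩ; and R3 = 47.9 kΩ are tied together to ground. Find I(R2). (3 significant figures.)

Parallel bank: R_p = 1/(1/74.9 + 1/2.28 + 1/47.9) = 2.115 kΩ.
V_A by voltage divider: V_A = 9.12 × 2.115/(8.57 + 2.115) = 1.805 V.
I(R2) = V_A / R2 = 1.805/2.28 = 0.7917 mA.

I ≈ 0.792 mA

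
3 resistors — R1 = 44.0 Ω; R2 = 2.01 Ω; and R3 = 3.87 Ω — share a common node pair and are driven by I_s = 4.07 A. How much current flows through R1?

I ≈ 0.119 A

Total conductance ΣG = 1/44.0 + 1/2.01 + 1/3.87 = 0.7786 (units of 1/Ω).
By the current-divider rule, I = I_s · G_k/ΣG = 4.07 × 0.02919 = 0.1188 A.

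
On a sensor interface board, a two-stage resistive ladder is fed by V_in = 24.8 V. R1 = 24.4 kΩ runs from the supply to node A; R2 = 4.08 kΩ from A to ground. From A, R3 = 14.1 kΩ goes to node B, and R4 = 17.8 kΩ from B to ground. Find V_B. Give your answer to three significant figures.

Looking into the second stage from A: R3 + R4 = 31.90 kΩ appears in parallel with R2.
Effective lower resistance at A: R2 ‖ 31.90 = 3.617 kΩ.
First divider: V_A = V_in · 3.617/(24.4 + 3.617) = 3.202 V.
V_B = V_A × 0.5580 = 1.787 V.

V_B ≈ 1.79 V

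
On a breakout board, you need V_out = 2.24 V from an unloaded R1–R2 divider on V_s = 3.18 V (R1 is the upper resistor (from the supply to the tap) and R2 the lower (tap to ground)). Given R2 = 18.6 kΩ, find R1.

R1 ≈ 7.81 kΩ

Required fraction k = V_out/V_s = 0.7044.
Rearranging, R1 = R2·(1−k)/k = 18.6 × 0.4196 = 7.805 kΩ.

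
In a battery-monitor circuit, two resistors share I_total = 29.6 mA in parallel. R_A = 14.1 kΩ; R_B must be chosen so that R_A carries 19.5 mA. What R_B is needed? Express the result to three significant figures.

R_B ≈ 27.2 kΩ

Two-branch current divider: I_A = I_total · R_B/(R_A + R_B).
With f = 0.6588, R_B = R_A · f/(1−f) = 14.1 × 1.931 = 27.22 kΩ.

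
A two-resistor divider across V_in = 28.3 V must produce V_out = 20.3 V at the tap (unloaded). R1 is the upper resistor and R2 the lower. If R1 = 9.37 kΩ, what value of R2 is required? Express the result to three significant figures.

Required fraction k = V_out/V_in = 0.7173.
R2 = R1 · 0.7173/(1 − 0.7173) = 23.78 kΩ.

R2 ≈ 23.8 kΩ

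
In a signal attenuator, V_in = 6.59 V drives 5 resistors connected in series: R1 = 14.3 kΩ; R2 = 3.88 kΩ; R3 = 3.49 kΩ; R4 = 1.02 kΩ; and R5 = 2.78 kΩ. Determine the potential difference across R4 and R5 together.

Total series resistance ΣR = 14.3 + 3.88 + 3.49 + 1.02 + 2.78 = 25.47 kΩ.
R_{R4..R5} = 1.02 + 2.78 = 3.800 kΩ.
Voltage divider: V = V_in · (3.800 / 25.47) = 6.59 × 0.1492 = 0.9832 V.

V ≈ 0.983 V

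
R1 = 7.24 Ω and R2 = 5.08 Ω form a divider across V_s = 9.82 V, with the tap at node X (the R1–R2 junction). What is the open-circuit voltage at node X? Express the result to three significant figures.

V_th is the unloaded tap voltage: V_s · R2/(R1+R2) = 9.82 × 0.4123 = 4.049 V.

V_th ≈ 4.05 V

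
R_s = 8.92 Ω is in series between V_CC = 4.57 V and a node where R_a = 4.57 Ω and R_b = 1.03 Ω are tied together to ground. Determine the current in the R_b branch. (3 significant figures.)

I ≈ 0.382 A

Combine the parallel branches: R_p = (1/4.57 + 1/1.03)⁻¹ = 0.8406 Ω.
V_A by voltage divider: V_A = 4.57 × 0.8406/(8.92 + 0.8406) = 0.3936 V.
Branch current I = V_A/R_b = 0.3936/1.03 = 0.3821 A.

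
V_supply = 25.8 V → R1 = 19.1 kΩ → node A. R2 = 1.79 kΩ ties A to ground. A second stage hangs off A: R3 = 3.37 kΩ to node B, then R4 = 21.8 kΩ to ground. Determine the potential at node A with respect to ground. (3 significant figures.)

V_A ≈ 2.08 V

Looking into the second stage from A: R3 + R4 = 25.17 kΩ appears in parallel with R2.
R2 ‖ (R3+R4) = 1.671 kΩ.
So V_A = 25.8 × 0.08046 = 2.076 V.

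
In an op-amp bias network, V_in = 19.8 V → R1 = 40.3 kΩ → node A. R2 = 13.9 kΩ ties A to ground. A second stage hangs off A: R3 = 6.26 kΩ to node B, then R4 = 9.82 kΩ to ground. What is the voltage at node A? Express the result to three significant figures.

V_A ≈ 3.09 V

Node A sees R2 in parallel with the series input of stage 2, R3 + R4 = 16.08 kΩ.
R2 ‖ (R3+R4) = 7.455 kΩ.
So V_A = 19.8 × 0.1561 = 3.091 V.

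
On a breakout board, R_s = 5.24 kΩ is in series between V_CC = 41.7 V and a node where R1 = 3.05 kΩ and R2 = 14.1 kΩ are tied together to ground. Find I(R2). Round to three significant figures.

I ≈ 0.957 mA

Parallel bank: R_p = 1/(1/3.05 + 1/14.1) = 2.508 kΩ.
Node voltage V_A = V_CC · R_p/(R_s + R_p) = 41.7 × 0.3237 = 13.50 V.
I(R2) = V_A / R2 = 13.50/14.1 = 0.9572 mA.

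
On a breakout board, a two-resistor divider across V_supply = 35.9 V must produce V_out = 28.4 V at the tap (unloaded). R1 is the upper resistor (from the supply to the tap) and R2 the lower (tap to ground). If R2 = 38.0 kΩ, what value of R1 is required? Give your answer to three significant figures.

V_out/V_supply = R2/(R1+R2) = 0.7911.
R1 = R2·(1/k − 1) = 38.0 × 0.2641 = 10.04 kΩ.

R1 ≈ 10.0 kΩ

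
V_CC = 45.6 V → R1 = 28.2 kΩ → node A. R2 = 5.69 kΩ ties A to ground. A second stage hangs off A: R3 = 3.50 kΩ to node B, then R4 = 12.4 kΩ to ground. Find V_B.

Node A sees R2 in parallel with the series input of stage 2, R3 + R4 = 15.90 kΩ.
Effective lower resistance at A: R2 ‖ 15.90 = 4.190 kΩ.
So V_A = 45.6 × 0.1294 = 5.899 V.
Stage 2 is unloaded, so V_B = V_A · R4/(R3+R4) = 5.899 × 12.4/15.90 = 4.601 V.

V_B ≈ 4.60 V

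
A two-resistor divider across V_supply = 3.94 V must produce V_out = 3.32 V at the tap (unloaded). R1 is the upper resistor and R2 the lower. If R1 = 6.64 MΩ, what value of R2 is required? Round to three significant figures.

R2 ≈ 35.6 MΩ

V_out/V_supply = R2/(R1+R2) = 0.8426.
Rearranging, R2 = R1·k/(1−k) = 6.64 × 5.355 = 35.56 MΩ.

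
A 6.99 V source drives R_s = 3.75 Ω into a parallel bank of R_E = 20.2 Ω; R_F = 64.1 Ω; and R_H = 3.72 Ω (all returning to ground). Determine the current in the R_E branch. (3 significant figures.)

Parallel bank: R_p = 1/(1/20.2 + 1/64.1 + 1/3.72) = 2.995 Ω.
V_A = 6.99 × 2.995/6.745 = 3.104 V.
Branch current I = V_A/R_E = 3.104/20.2 = 0.1536 A.
(Check via current divider: I_total = 1.036 A; share G_k/ΣG = 0.1483 → same result.)

I ≈ 0.154 A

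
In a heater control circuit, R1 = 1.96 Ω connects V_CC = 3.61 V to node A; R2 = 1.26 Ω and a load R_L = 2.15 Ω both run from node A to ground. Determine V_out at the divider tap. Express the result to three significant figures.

The load sits in parallel with R2, giving an effective lower resistance R2' = R2·R_L/(R2+R_L) = 0.7944 Ω.
Then V_out = V_CC · R2'/(R1 + R2') = 3.61 × 0.7944/2.754 = 1.041 V.
(Unloaded it would be 1.41 V; the load pulls it down.)

V_out ≈ 1.04 V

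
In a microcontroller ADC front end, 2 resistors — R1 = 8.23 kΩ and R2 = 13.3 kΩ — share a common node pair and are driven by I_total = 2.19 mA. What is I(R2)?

Two-branch current divider: I_k = I_total · R_other/(R_1 + R_2).
I(R2) = 2.19 × 8.23/(8.23 + 13.3) = 2.19 × 0.3823 = 0.8371 mA.

I ≈ 0.837 mA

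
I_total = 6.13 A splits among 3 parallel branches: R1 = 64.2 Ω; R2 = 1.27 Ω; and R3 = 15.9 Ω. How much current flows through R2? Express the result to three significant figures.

I ≈ 5.57 A

ΣG = 1/64.2 + 1/1.27 + 1/15.9 = 0.8659.
R2 takes the fraction G_k/ΣG = 0.7874/0.8659 = 0.9094, so I = 6.13 × 0.9094 = 5.574 A.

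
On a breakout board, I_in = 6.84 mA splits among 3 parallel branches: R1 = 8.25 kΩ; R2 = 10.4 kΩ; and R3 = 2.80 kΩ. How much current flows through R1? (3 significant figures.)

I ≈ 1.44 mA

ΣG = 1/8.25 + 1/10.4 + 1/2.80 = 0.5745.
Current divider: I(R1) = I_in · G_k/ΣG = 6.84 × (0.1212/0.5745) = 6.84 × 0.2110 = 1.443 mA.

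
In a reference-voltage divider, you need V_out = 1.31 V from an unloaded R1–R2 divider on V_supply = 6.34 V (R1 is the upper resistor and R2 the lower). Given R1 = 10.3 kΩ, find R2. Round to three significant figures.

V_out/V_supply = R2/(R1+R2) = 0.2066.
Rearranging, R2 = R1·k/(1−k) = 10.3 × 0.2604 = 2.683 kΩ.

R2 ≈ 2.68 kΩ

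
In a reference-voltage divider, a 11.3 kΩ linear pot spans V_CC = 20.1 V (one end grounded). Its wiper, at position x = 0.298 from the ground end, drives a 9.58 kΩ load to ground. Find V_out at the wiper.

V_out ≈ 4.80 V

Split the track: R_lower = x·R_p = 3.367 kΩ, R_upper = (1−x)·R_p = 7.933 kΩ.
Lower segment in parallel with the load: 3.367 ‖ 9.58 = 2.492 kΩ.
Loaded-divider output: V_out = 20.1 × 0.2390 = 4.804 V.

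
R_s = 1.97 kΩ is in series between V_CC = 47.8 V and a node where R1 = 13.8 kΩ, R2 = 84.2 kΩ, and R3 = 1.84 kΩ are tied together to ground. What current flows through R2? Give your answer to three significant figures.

Parallel bank: R_p = 1/(1/13.8 + 1/84.2 + 1/1.84) = 1.593 kΩ.
V_A by voltage divider: V_A = 47.8 × 1.593/(1.97 + 1.593) = 21.37 V.
I(R2) = V_A / R2 = 21.37/84.2 = 0.2538 mA.

I ≈ 0.254 mA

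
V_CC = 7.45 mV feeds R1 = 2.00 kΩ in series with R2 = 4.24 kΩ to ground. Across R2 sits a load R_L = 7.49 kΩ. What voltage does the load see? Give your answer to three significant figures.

R2 ‖ R_L = (4.24 × 7.49)/(4.24 + 7.49) = 2.707 kΩ.
Now apply the divider: V_out = 7.45 × 0.5751 = 4.285 mV.

V_out ≈ 4.28 mV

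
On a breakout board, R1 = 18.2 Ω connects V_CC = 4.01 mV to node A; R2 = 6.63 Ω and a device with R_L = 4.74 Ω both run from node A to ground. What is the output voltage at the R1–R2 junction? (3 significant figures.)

V_out ≈ 0.529 mV

The load sits in parallel with R2, giving an effective lower resistance R2' = R2·R_L/(R2+R_L) = 2.764 Ω.
Voltage divider with the loaded lower leg: V_out = 4.01 × 2.764/(18.2 + 2.764) = 4.01 × 0.1318 = 0.5287 mV.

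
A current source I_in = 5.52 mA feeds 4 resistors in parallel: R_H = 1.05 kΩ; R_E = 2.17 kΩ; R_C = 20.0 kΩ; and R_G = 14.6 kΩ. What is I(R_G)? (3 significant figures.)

I ≈ 0.247 mA

ΣG = 1/1.05 + 1/2.17 + 1/20.0 + 1/14.6 = 1.532.
R_G takes the fraction G_k/ΣG = 0.06849/1.532 = 0.04472, so I = 5.52 × 0.04472 = 0.2468 mA.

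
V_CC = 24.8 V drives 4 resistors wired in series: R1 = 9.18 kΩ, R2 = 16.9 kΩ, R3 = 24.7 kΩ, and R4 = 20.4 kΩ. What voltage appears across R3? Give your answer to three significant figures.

Total series resistance ΣR = 9.18 + 16.9 + 24.7 + 20.4 = 71.18 kΩ.
V = V_CC · R/ΣR = 24.8 × 0.3470 = 8.606 V.

V ≈ 8.61 V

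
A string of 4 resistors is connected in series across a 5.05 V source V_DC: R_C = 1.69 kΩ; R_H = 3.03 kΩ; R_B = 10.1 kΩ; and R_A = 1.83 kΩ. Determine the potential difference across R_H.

ΣR = 1.69 + 3.03 + 10.1 + 1.83 = 16.65 kΩ.
Voltage divider: V = V_DC · (3.030 / 16.65) = 5.05 × 0.1820 = 0.9190 V.

V ≈ 0.919 V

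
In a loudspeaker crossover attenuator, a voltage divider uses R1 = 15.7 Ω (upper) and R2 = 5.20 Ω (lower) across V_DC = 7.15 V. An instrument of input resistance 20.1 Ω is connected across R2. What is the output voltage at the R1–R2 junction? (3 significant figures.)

V_out ≈ 1.49 V

R2 ‖ R_L = (5.20 × 20.1)/(5.20 + 20.1) = 4.131 Ω.
Then V_out = V_DC · R2'/(R1 + R2') = 7.15 × 4.131/19.83 = 1.489 V.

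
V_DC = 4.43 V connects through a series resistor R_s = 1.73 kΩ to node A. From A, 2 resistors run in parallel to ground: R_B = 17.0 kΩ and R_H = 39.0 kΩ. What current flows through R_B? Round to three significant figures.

Parallel bank: R_p = 1/(1/17.0 + 1/39.0) = 11.84 kΩ.
V_A by voltage divider: V_A = 4.43 × 11.84/(1.73 + 11.84) = 3.865 V.
Branch current I = V_A/R_B = 3.865/17.0 = 0.2274 mA.

I ≈ 0.227 mA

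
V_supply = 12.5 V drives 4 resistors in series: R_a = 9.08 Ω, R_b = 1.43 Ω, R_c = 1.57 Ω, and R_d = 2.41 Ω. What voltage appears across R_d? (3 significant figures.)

Series total: ΣR = 9.08 + 1.43 + 1.57 + 2.41 = 14.49 Ω.
Voltage divider: V = V_supply · (2.410 / 14.49) = 12.5 × 0.1663 = 2.079 V.

V ≈ 2.08 V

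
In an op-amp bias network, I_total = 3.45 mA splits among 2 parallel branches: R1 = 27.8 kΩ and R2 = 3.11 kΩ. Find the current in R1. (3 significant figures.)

I ≈ 0.347 mA

With just two branches, the current splits inversely with resistance.
So I = 3.45 × 3.11/30.91 = 0.3471 mA.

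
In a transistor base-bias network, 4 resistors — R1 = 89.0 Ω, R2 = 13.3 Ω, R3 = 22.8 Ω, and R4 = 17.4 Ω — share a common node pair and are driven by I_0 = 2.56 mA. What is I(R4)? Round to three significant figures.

ΣG = 1/89.0 + 1/13.3 + 1/22.8 + 1/17.4 = 0.1878.
R4 takes the fraction G_k/ΣG = 0.05747/0.1878 = 0.3061, so I = 2.56 × 0.3061 = 0.7836 mA.

I ≈ 0.784 mA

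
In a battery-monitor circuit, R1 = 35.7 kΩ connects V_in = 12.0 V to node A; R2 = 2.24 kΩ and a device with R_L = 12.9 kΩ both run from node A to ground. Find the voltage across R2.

R2 ‖ R_L = (2.24 × 12.9)/(2.24 + 12.9) = 1.909 kΩ.
Voltage divider with the loaded lower leg: V_out = 12.0 × 1.909/(35.7 + 1.909) = 12.0 × 0.05075 = 0.6090 V.
(Unloaded it would be 0.708 V; the load pulls it down.)

V_out ≈ 0.609 V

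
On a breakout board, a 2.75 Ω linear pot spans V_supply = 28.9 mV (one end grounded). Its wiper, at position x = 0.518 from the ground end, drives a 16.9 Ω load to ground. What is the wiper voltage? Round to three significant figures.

The pot divides into 1.325 Ω above the wiper and 1.425 Ω below.
Lower segment in parallel with the load: 1.425 ‖ 16.9 = 1.314 Ω.
Then V_out = V_supply · 1.314/(1.325 + 1.314) = 14.39 mV.

V_out ≈ 14.4 mV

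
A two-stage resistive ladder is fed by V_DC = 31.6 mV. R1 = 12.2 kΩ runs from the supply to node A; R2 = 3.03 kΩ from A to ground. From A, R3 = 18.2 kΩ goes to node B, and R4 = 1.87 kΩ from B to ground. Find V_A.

Looking into the second stage from A: R3 + R4 = 20.07 kΩ appears in parallel with R2.
Effective lower resistance at A: R2 ‖ 20.07 = 2.633 kΩ.
First divider: V_A = V_DC · 2.633/(12.2 + 2.633) = 5.609 mV.

V_A ≈ 5.61 mV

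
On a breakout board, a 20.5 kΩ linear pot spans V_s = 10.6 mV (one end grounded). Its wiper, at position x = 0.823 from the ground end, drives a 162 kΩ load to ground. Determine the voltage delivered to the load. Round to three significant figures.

V_out ≈ 8.57 mV

Split the track: R_lower = x·R_p = 16.87 kΩ, R_upper = (1−x)·R_p = 3.629 kΩ.
Lower segment in parallel with the load: 16.87 ‖ 162 = 15.28 kΩ.
V_out = 10.6 × 15.28/(3.629 + 15.28) = 8.566 mV.
(Unloaded: V_out = x·V_s = 8.72 mV.)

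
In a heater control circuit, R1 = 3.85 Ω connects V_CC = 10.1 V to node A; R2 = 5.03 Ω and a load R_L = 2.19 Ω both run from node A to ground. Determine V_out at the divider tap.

V_out ≈ 2.87 V

The load sits in parallel with R2, giving an effective lower resistance R2' = R2·R_L/(R2+R_L) = 1.526 Ω.
Now apply the divider: V_out = 10.1 × 0.2838 = 2.867 V.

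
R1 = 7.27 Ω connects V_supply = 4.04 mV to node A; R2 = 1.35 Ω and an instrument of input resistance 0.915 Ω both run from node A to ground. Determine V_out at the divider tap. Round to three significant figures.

V_out ≈ 0.282 mV

The load sits in parallel with R2, giving an effective lower resistance R2' = R2·R_L/(R2+R_L) = 0.5454 Ω.
Now apply the divider: V_out = 4.04 × 0.06978 = 0.2819 mV.
(Unloaded it would be 0.633 mV; the load pulls it down.)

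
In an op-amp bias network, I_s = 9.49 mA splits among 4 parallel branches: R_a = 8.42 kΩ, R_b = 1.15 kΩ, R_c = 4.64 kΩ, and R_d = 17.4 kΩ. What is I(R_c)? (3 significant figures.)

Conductances: ΣG = 1/8.42 + 1/1.15 + 1/4.64 + 1/17.4 = 1.261 (1/kΩ).
By the current-divider rule, I = I_s · G_k/ΣG = 9.49 × 0.1709 = 1.622 mA.

I ≈ 1.62 mA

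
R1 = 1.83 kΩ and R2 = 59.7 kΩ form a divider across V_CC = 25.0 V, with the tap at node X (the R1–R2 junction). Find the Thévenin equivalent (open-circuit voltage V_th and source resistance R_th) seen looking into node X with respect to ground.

V_th ≈ 24.3 V, R_th ≈ 1.78 kΩ

V_th is the unloaded tap voltage: V_CC · R2/(R1+R2) = 25.0 × 0.9703 = 24.26 V.
Looking into X with the source shorted: R_th = R1·R2/(R1+R2) = 1.830 × 59.7/61.53 = 1.776 kΩ.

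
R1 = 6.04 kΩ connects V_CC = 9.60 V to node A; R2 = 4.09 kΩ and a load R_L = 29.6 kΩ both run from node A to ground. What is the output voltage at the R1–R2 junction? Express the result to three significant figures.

The load sits in parallel with R2, giving an effective lower resistance R2' = R2·R_L/(R2+R_L) = 3.593 kΩ.
Now apply the divider: V_out = 9.60 × 0.3730 = 3.581 V.
(Unloaded it would be 3.88 V; the load pulls it down.)

V_out ≈ 3.58 V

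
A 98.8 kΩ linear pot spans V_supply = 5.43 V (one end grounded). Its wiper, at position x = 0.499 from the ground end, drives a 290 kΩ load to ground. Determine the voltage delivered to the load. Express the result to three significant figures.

V_out ≈ 2.50 V

The pot divides into 49.50 kΩ above the wiper and 49.30 kΩ below.
Lower segment in parallel with the load: 49.30 ‖ 290 = 42.14 kΩ.
Loaded-divider output: V_out = 5.43 × 0.4598 = 2.497 V.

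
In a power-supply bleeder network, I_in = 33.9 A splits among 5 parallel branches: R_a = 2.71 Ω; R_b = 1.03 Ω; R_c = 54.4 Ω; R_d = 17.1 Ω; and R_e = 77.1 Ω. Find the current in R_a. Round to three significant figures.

I ≈ 8.75 A

ΣG = 1/2.71 + 1/1.03 + 1/54.4 + 1/17.1 + 1/77.1 = 1.430.
R_a takes the fraction G_k/ΣG = 0.3690/1.430 = 0.2581, so I = 33.9 × 0.2581 = 8.749 A.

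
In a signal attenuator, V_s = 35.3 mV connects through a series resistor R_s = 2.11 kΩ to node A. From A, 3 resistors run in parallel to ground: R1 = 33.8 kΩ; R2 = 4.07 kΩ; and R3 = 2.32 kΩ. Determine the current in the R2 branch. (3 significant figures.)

Equivalent of the parallel group: R_p = 1.416 kΩ.
V_A = 35.3 × 1.416/3.526 = 14.17 mV.
I(R2) = V_A / R2 = 14.17/4.07 = 3.483 µA.
(Check via current divider: I_total = 10.01 µA; share G_k/ΣG = 0.3479 → same result.)

I ≈ 3.48 µA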